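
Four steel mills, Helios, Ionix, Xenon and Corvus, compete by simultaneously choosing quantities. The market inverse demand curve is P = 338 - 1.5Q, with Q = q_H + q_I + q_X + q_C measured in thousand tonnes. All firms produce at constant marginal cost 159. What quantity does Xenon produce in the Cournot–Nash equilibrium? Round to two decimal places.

Each firm earns π_i = (338 - 1.5Q)q_i - 159q_i.
Setting ∂π_i/∂q_i = 0 with rivals' quantities fixed: 179 - 3q_i - (3/2)·Σ_{j≠i} q_j = 0.
By symmetry each firm produces the same amount; substituting Σ_{j≠i} q_j = 3q_i yields q_i = 179/(15/2) = 358/15.

23.87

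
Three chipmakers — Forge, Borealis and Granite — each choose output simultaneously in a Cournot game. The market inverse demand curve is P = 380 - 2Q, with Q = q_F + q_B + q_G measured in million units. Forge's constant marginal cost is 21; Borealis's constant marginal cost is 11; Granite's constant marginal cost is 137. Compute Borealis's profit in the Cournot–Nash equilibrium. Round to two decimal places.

7969.53

Forge's profit: π_F = (380 - 2Q)q_F - (21q_F). Setting ∂π_F/∂q_F = 0: 359 - 4q_F - 2(q_B + q_G) = 0.
Borealis's first-order condition: 369 - 4q_B - 2(q_F + q_G) = 0.
Granite's first-order condition: 243 - 4q_G - 2(q_F + q_B) = 0.
Adding the 3 conditions: 971 − 4Q − 4Q = 0, i.e. Q = 971/8.
Back-substituting: q_F = (359 − 971/4)/2 = 465/8, q_B = (369 − 971/4)/2 = 505/8, q_G = (243 − 971/4)/2 = 1/8.
Price P = 380 - 2·(971/8) = 549/4.
Borealis's profit: (549/4 - 11)·(505/8) = 7969.5313.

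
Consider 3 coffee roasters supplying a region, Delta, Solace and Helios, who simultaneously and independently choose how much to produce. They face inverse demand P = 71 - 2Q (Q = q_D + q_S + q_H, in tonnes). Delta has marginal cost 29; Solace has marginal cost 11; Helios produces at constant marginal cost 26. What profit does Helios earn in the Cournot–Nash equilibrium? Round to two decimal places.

34.03

Delta's profit: π_D = (71 - 2Q)q_D - (29q_D). Setting ∂π_D/∂q_D = 0: 42 - 4q_D - 2(q_S + q_H) = 0.
Solace's profit: π_S = (71 - 2Q)q_S - (11q_S). Setting ∂π_S/∂q_S = 0: 60 - 4q_S - 2(q_D + q_H) = 0.
Helios's profit: π_H = (71 - 2Q)q_H - (26q_H). Setting ∂π_H/∂q_H = 0: 45 - 4q_H - 2(q_D + q_S) = 0.
Adding the 3 conditions: 147 − 4Q − 4Q = 0, i.e. Q = 147/8.
Back-substituting: q_D = (42 − 147/4)/2 = 21/8, q_S = (60 − 147/4)/2 = 93/8, q_H = (45 − 147/4)/2 = 33/8.
Price P = 71 - 2·(147/8) = 137/4.
Helios's profit: (137/4 - 26)·(33/8) = 1089/32.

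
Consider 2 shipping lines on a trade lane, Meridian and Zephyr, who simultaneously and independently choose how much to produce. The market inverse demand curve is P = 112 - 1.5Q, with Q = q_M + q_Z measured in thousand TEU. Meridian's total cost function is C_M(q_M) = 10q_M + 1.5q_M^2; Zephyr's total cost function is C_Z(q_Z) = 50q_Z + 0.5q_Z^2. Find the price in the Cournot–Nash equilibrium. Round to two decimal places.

75.17

Meridian's profit: π_M = (112 - 1.5Q)q_M - (10q_M + (3/2)q_M²). Setting ∂π_M/∂q_M = 0: 102 - 6q_M - (3/2)(q_Z) = 0.
Zephyr's profit: π_Z = (112 - 1.5Q)q_Z - (50q_Z + (1/2)q_Z²). Setting ∂π_Z/∂q_Z = 0: 62 - 4q_Z - (3/2)(q_M) = 0.
So q_M = (102 - (3/2)q_Z)/6 and q_Z = (62 - (3/2)q_M)/4.
Substituting one into the other gives q_M = 420/29 and q_Z = 292/29.
Total output Q = 712/29, so price P = 112 - (3/2)·(712/29) = 75.1724.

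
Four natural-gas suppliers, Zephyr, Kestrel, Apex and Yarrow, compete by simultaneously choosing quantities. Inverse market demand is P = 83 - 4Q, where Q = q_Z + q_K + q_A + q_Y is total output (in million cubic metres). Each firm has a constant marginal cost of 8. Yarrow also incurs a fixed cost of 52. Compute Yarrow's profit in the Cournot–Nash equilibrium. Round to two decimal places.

4.25

Each firm earns π_i = (83 - 4Q)q_i - 8q_i.
First-order condition (treating rivals' output as given): 75 - 8q_i - 4·Σ_{j≠i} q_j = 0.
With identical firms every q_j equals q_i, so Σ_{j≠i} q_j = 3q_i and 75 = 20q_i, giving q_i = 15/4.
Price P = 83 - 4·15 = 23.
Yarrow's profit: (23 - 8)·(15/4) - 52 = 17/4.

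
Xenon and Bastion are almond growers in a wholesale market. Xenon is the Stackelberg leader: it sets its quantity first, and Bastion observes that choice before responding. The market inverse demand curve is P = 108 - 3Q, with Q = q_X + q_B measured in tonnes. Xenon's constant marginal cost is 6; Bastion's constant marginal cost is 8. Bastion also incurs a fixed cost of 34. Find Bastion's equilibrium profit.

The follower Bastion best-responds to any q_X: π_B = (108 - 3Q)q_B - 8q_B.
Setting the follower's marginal profit to zero, 100 - 3q_X - 6q_B = 0, i.e. q_B = (100 - 3q_X)/6.
Xenon substitutes q_B(q_X) into its own profit: π_X = q_X(108 - 3q_X - (100 - 3q_X)/2) - 6q_X = (58 - (3/2)q_X)q_X - 6q_X.
Maximising: ∂π_X/∂q_X = 52 - 3q_X = 0, giving q_X = 52/3.
Then q_B = (100 - 3·(52/3))/6 = 8.
Price P = 108 - 3·(76/3) = 32.
Bastion's profit: (32 - 8)·8 - 34 = 158.

158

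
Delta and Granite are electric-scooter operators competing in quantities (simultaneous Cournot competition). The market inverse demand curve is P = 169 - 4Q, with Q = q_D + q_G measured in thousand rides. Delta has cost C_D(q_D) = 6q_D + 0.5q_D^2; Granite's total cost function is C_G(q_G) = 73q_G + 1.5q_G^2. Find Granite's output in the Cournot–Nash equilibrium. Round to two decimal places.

2.55

Delta's profit: π_D = (169 - 4Q)q_D - (6q_D + (1/2)q_D²). Setting ∂π_D/∂q_D = 0: 163 - 9q_D - 4(q_G) = 0.
Granite's first-order condition: 96 - 11q_G - 4(q_D) = 0.
Best responses: q_D = (163 - 4q_G)/9, q_G = (96 - 4q_D)/11.
Substituting one into the other gives q_D = 1409/83 and q_G = 212/83.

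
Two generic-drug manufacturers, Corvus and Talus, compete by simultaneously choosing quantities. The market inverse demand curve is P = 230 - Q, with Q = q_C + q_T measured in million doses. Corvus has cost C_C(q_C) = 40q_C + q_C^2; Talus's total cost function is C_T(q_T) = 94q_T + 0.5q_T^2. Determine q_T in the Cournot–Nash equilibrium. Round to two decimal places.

32.18

Corvus's profit: π_C = (230 - Q)q_C - (40q_C + q_C²). Setting ∂π_C/∂q_C = 0: 190 - 4q_C - (q_T) = 0.
Talus's profit: π_T = (230 - Q)q_T - (94q_T + (1/2)q_T²). Setting ∂π_T/∂q_T = 0: 136 - 3q_T - (q_C) = 0.
Best responses: q_C = (190 - q_T)/4, q_T = (136 - q_C)/3.
Substituting one into the other gives q_C = 434/11 and q_T = 354/11.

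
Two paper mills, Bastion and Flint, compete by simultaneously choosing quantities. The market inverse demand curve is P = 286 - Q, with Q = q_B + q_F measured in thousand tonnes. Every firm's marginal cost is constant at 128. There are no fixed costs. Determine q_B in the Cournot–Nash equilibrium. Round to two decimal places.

A representative firm's profit is π_i = q_i(286 - Q) - 128q_i.
Setting ∂π_i/∂q_i = 0 with rivals' quantities fixed: 158 - 2q_i - q_j = 0.
With identical firms every q_j equals q_i, so q_j = q_i and 158 = 3q_i, giving q_i = 158/3.

52.67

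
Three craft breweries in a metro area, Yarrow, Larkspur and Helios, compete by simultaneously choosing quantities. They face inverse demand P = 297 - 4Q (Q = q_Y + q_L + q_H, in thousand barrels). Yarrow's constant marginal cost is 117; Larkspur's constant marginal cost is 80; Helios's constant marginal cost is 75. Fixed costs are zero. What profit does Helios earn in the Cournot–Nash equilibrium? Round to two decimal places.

1130.64

Yarrow's profit: π_Y = (297 - 4Q)q_Y - (117q_Y). Setting ∂π_Y/∂q_Y = 0: 180 - 8q_Y - 4(q_L + q_H) = 0.
Larkspur's profit: π_L = (297 - 4Q)q_L - (80q_L). Setting ∂π_L/∂q_L = 0: 217 - 8q_L - 4(q_Y + q_H) = 0.
Helios's profit: π_H = (297 - 4Q)q_H - (75q_H). Setting ∂π_H/∂q_H = 0: 222 - 8q_H - 4(q_Y + q_L) = 0.
Summing all 3 equations gives 619 − 16Q = 0, hence Q = 619/16.
Back-substituting: q_Y = (180 − 619/4)/4 = 101/16, q_L = (217 − 619/4)/4 = 249/16, q_H = (222 − 619/4)/4 = 269/16.
Price P = 297 - 4·(619/16) = 569/4.
Helios's profit: (569/4 - 75)·(269/16) = 1130.6406.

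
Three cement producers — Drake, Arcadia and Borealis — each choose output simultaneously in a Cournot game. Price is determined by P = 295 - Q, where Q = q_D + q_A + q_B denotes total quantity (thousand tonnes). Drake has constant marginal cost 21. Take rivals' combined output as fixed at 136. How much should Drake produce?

With rivals' combined output fixed at 136, Drake's profit is π_D = (295 - 136 - q_D)q_D - (21q_D) = (159 - q_D)q_D - (21q_D).
∂π_D/∂q_D = 138 - 2q_D = 0, so q_D = 69.

69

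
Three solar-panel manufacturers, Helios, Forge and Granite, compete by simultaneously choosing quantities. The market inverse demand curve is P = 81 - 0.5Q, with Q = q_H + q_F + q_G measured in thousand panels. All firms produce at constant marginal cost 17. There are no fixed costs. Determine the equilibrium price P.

33

Each firm earns π_i = (81 - 0.5Q)q_i - 17q_i.
First-order condition (treating rivals' output as given): 64 - q_i - (1/2)·Σ_{j≠i} q_j = 0.
By symmetry each firm produces the same amount; substituting Σ_{j≠i} q_j = 2q_i yields q_i = 64/2 = 32.
Total output Q = 96, so price P = 81 - (1/2)·96 = 33.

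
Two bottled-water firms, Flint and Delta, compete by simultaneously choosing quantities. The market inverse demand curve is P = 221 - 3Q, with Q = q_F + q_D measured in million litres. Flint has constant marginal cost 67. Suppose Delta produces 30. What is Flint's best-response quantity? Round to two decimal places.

10.67

With the rival's output fixed at 30, Flint's profit is π_F = (221 - 3·30 - 3q_F)q_F - (67q_F) = (131 - 3q_F)q_F - (67q_F).
∂π_F/∂q_F = 64 - 6q_F = 0, so q_F = 32/3.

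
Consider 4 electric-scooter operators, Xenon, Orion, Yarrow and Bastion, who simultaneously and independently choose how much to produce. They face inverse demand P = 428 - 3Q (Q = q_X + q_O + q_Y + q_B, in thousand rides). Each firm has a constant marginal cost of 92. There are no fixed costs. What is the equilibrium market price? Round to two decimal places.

159.20

A representative firm's profit is π_i = q_i(428 - 3Q) - 92q_i.
Setting ∂π_i/∂q_i = 0 with rivals' quantities fixed: 336 - 6q_i - 3·Σ_{j≠i} q_j = 0.
With identical firms every q_j equals q_i, so Σ_{j≠i} q_j = 3q_i and 336 = 15q_i, giving q_i = 112/5.
Total output Q = 448/5, so price P = 428 - 3·(448/5) = 796/5.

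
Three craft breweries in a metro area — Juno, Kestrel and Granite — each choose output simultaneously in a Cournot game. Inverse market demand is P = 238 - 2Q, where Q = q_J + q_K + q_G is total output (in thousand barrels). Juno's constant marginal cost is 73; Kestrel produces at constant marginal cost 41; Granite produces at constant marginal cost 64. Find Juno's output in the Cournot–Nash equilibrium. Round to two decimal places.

Juno's profit: π_J = (238 - 2Q)q_J - (73q_J). Setting ∂π_J/∂q_J = 0: 165 - 4q_J - 2(q_K + q_G) = 0.
Kestrel's profit: π_K = (238 - 2Q)q_K - (41q_K). Setting ∂π_K/∂q_K = 0: 197 - 4q_K - 2(q_J + q_G) = 0.
Granite's profit: π_G = (238 - 2Q)q_G - (64q_G). Setting ∂π_G/∂q_G = 0: 174 - 4q_G - 2(q_J + q_K) = 0.
Summing all 3 equations gives 536 − 8Q = 0, hence Q = 67.
Back-substituting: q_J = (165 − 134)/2 = 31/2, q_K = (197 − 134)/2 = 63/2, q_G = (174 − 134)/2 = 20.

15.50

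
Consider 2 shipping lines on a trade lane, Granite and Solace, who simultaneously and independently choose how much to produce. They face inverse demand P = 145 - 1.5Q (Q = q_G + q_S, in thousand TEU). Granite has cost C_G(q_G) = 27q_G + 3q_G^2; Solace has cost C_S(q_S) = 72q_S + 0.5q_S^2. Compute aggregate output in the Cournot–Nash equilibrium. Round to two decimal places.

Granite's profit: π_G = (145 - 1.5Q)q_G - (27q_G + 3q_G²). Setting ∂π_G/∂q_G = 0: 118 - 9q_G - (3/2)(q_S) = 0.
Solace's first-order condition: 73 - 4q_S - (3/2)(q_G) = 0.
So q_G = (118 - (3/2)q_S)/9 and q_S = (73 - (3/2)q_G)/4.
Substituting one into the other gives q_G = 290/27 and q_S = 128/9.
Total output Q = 290/27 + 128/9 = 674/27.

24.96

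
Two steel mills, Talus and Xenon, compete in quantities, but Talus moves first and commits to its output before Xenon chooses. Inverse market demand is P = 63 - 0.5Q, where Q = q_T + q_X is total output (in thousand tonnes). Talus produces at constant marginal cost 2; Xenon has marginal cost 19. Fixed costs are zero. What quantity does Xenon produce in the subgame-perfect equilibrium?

5

The follower Xenon best-responds to any q_T: π_X = (63 - 0.5Q)q_X - 19q_X.
∂π_X/∂q_X = 44 - (1/2)q_T - q_X = 0 gives the reaction function q_X = (44 - (1/2)q_T).
Talus substitutes q_X(q_T) into its own profit: π_T = q_T(63 - (1/2)q_T - (44 - (1/2)q_T)/2) - 2q_T = (41 - (1/4)q_T)q_T - 2q_T.
Leader FOC: 39 - (1/2)q_T = 0, so q_T = 78.
Then q_X = (44 - (1/2)·78) = 5.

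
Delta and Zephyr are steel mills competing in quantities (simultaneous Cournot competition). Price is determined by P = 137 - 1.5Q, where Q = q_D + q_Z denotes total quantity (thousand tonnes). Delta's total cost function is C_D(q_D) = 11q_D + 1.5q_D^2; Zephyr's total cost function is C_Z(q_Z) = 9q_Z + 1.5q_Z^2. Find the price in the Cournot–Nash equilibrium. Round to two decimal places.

Delta's profit: π_D = (137 - 1.5Q)q_D - (11q_D + (3/2)q_D²). Setting ∂π_D/∂q_D = 0: 126 - 6q_D - (3/2)(q_Z) = 0.
Zephyr's profit: π_Z = (137 - 1.5Q)q_Z - (9q_Z + (3/2)q_Z²). Setting ∂π_Z/∂q_Z = 0: 128 - 6q_Z - (3/2)(q_D) = 0.
Best responses: q_D = (126 - (3/2)q_Z)/6, q_Z = (128 - (3/2)q_D)/6.
Substituting one into the other gives q_D = 752/45 and q_Z = 772/45.
Total output Q = 508/15, so price P = 137 - (3/2)·(508/15) = 431/5.

86.20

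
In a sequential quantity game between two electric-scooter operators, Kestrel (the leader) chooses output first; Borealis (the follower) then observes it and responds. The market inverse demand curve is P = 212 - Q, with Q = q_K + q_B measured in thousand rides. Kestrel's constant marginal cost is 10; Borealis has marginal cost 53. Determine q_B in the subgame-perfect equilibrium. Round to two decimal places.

18.25

Solve by backward induction. Given q_K, the follower Borealis maximises π_B = (212 - q_K - q_B)q_B - 53q_B.
∂π_B/∂q_B = 159 - q_K - 2q_B = 0 gives the reaction function q_B = (159 - q_K)/2.
The leader anticipates this reaction. Substituting into P = 212 - Q gives P = 265/2 - (1/2)q_K, so π_K = (265/2 - (1/2)q_K)q_K - 10q_K.
Maximising: ∂π_K/∂q_K = 245/2 - q_K = 0, giving q_K = 245/2.
Then q_B = (159 - 245/2)/2 = 73/4.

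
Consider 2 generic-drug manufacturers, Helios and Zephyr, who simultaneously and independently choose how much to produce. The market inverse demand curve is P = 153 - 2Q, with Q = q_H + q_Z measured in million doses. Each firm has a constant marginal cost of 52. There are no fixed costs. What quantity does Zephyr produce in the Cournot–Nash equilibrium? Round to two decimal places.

16.83

A representative firm's profit is π_i = q_i(153 - 2Q) - 52q_i.
Setting ∂π_i/∂q_i = 0 with rivals' quantities fixed: 101 - 4q_i - 2q_j = 0.
With identical firms every q_j equals q_i, so q_j = q_i and 101 = 6q_i, giving q_i = 101/6.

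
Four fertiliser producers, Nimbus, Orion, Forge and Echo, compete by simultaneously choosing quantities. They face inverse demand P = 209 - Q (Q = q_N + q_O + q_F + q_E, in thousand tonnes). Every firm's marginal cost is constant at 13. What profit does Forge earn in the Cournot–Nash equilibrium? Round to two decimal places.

A representative firm's profit is π_i = q_i(209 - Q) - 13q_i.
Setting ∂π_i/∂q_i = 0 with rivals' quantities fixed: 196 - 2q_i - Σ_{j≠i} q_j = 0.
By symmetry each firm produces the same amount; substituting Σ_{j≠i} q_j = 3q_i yields q_i = 196/5.
Price P = 209 - 784/5 = 261/5.
Forge's profit: (261/5 - 13)·(196/5) = 1536.6400.

1536.64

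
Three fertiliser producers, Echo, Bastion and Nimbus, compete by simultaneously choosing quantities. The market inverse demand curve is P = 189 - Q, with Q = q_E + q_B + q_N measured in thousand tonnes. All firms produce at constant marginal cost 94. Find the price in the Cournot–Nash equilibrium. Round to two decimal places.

117.75

A representative firm's profit is π_i = q_i(189 - Q) - 94q_i.
First-order condition (treating rivals' output as given): 95 - 2q_i - Σ_{j≠i} q_j = 0.
By symmetry each firm produces the same amount; substituting Σ_{j≠i} q_j = 2q_i yields q_i = 95/4.
Total output Q = 285/4, so price P = 189 - 285/4 = 471/4.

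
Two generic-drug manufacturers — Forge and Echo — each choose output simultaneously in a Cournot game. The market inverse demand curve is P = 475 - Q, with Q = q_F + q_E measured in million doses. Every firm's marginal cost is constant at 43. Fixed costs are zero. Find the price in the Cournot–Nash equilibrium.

Each firm earns π_i = (475 - Q)q_i - 43q_i.
Setting ∂π_i/∂q_i = 0 with rivals' quantities fixed: 432 - 2q_i - q_j = 0.
With identical firms every q_j equals q_i, so q_j = q_i and 432 = 3q_i, giving q_i = 144.
Total output Q = 288, so price P = 475 - 288 = 187.

187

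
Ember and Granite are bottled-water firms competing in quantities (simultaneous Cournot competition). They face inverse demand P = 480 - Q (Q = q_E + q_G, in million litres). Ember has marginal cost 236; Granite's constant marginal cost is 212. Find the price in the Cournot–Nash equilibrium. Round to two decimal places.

309.33

Ember's profit: π_E = (480 - Q)q_E - (236q_E). Setting ∂π_E/∂q_E = 0: 244 - 2q_E - (q_G) = 0.
Granite's first-order condition: 268 - 2q_G - (q_E) = 0.
Rearranging gives the reaction functions q_E = (244 - q_G)/2 and q_G = (268 - q_E)/2.
Substituting one into the other gives q_E = 220/3 and q_G = 292/3.
Total output Q = 512/3, so price P = 480 - 512/3 = 928/3.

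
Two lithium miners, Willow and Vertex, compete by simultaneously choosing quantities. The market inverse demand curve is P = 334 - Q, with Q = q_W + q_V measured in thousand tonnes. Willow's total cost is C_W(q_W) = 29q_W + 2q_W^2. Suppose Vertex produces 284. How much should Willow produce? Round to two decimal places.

3.50

With the rival's output fixed at 284, Willow's profit is π_W = (334 - 284 - q_W)q_W - (29q_W + 2q_W²) = (50 - q_W)q_W - (29q_W + 2q_W²).
∂π_W/∂q_W = 21 - 6q_W = 0, so q_W = 7/2.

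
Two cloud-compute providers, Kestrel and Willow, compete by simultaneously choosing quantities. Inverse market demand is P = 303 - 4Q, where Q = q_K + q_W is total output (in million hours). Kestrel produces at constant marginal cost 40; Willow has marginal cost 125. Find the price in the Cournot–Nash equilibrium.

Kestrel's profit: π_K = (303 - 4Q)q_K - (40q_K). Setting ∂π_K/∂q_K = 0: 263 - 8q_K - 4(q_W) = 0.
Willow's first-order condition: 178 - 8q_W - 4(q_K) = 0.
Rearranging gives the reaction functions q_K = (263 - 4q_W)/8 and q_W = (178 - 4q_K)/8.
Solving the pair: q_K = 29, q_W = 31/4.
Total output Q = 147/4, so price P = 303 - 4·(147/4) = 156.

156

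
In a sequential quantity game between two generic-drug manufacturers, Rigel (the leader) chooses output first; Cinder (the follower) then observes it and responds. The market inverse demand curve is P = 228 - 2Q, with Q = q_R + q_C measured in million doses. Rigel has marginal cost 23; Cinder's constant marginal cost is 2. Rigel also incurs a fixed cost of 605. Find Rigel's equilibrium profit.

1511

Solve by backward induction. Given q_R, the follower Cinder maximises π_C = (228 - 2q_R - 2q_C)q_C - 2q_C.
Follower FOC: 226 - 2q_R - 4q_C = 0, so q_C(q_R) = (226 - 2q_R)/4.
The leader anticipates this reaction. Substituting into P = 228 - 2Q gives P = 115 - q_R, so π_R = (115 - q_R)q_R - 23q_R.
The leader's first-order condition 92 - 2q_R = 0 yields q_R = 46.
Then q_C = (226 - 2·46)/4 = 67/2.
Price P = 228 - 2·(159/2) = 69.
Rigel's profit: (69 - 23)·46 - 605 = 1511.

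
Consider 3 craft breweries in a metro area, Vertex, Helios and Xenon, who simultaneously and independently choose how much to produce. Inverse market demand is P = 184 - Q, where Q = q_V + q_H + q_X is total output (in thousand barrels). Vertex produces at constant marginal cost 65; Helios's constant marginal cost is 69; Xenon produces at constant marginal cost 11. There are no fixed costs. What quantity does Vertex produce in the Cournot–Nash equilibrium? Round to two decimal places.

Vertex's profit: π_V = (184 - Q)q_V - (65q_V). Setting ∂π_V/∂q_V = 0: 119 - 2q_V - (q_H + q_X) = 0.
Helios's profit: π_H = (184 - Q)q_H - (69q_H). Setting ∂π_H/∂q_H = 0: 115 - 2q_H - (q_V + q_X) = 0.
Xenon's first-order condition: 173 - 2q_X - (q_V + q_H) = 0.
Adding the 3 first-order conditions: 407 − 4Q = 0, so Q = 407/4.
Back-substituting: q_V = (119 − 407/4) = 69/4, q_H = (115 − 407/4) = 53/4, q_X = (173 − 407/4) = 285/4.

17.25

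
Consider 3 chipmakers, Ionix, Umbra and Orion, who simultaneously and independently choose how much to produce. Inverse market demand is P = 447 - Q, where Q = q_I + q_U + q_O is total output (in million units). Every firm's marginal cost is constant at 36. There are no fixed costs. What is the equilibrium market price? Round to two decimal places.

Each firm earns π_i = (447 - Q)q_i - 36q_i.
Setting ∂π_i/∂q_i = 0 with rivals' quantities fixed: 411 - 2q_i - Σ_{j≠i} q_j = 0.
With identical firms every q_j equals q_i, so Σ_{j≠i} q_j = 2q_i and 411 = 4q_i, giving q_i = 411/4.
Total output Q = 1233/4, so price P = 447 - 1233/4 = 555/4.

138.75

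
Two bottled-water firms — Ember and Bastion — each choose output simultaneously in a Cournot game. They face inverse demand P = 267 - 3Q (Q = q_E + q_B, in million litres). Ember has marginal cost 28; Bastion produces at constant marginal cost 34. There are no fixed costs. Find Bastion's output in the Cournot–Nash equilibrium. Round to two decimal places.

25.22

Ember's profit: π_E = (267 - 3Q)q_E - (28q_E). Setting ∂π_E/∂q_E = 0: 239 - 6q_E - 3(q_B) = 0.
Bastion's profit: π_B = (267 - 3Q)q_B - (34q_B). Setting ∂π_B/∂q_B = 0: 233 - 6q_B - 3(q_E) = 0.
Rearranging gives the reaction functions q_E = (239 - 3q_B)/6 and q_B = (233 - 3q_E)/6.
Substituting one into the other gives q_E = 245/9 and q_B = 227/9.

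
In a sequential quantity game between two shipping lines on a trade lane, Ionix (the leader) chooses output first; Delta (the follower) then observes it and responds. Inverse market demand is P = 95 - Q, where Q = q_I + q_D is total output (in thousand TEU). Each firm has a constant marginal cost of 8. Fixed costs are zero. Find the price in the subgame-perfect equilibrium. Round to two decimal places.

The follower Delta best-responds to any q_I: π_D = (95 - Q)q_D - 8q_D.
Setting the follower's marginal profit to zero, 87 - q_I - 2q_D = 0, i.e. q_D = (87 - q_I)/2.
Ionix substitutes q_D(q_I) into its own profit: π_I = q_I(95 - q_I - (87 - q_I)/2) - 8q_I = (103/2 - (1/2)q_I)q_I - 8q_I.
Maximising: ∂π_I/∂q_I = 87/2 - q_I = 0, giving q_I = 87/2.
Then q_D = (87 - 87/2)/2 = 87/4.
Total output Q = 261/4, so price P = 95 - 261/4 = 119/4.

29.75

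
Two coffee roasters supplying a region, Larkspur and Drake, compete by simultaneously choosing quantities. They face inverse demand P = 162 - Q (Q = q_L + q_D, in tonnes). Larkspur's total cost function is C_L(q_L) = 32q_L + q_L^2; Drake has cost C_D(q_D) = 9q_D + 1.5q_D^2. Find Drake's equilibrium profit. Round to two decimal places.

1608.89

Larkspur's profit: π_L = (162 - Q)q_L - (32q_L + q_L²). Setting ∂π_L/∂q_L = 0: 130 - 4q_L - (q_D) = 0.
Drake's first-order condition: 153 - 5q_D - (q_L) = 0.
So q_L = (130 - q_D)/4 and q_D = (153 - q_L)/5.
Substituting one into the other gives q_L = 497/19 and q_D = 482/19.
Price P = 162 - 979/19 = 110.4737.
Drake's profit: 110.4737·(482/19) - 9·(482/19) - (3/2)(482/19)² = 1608.8920.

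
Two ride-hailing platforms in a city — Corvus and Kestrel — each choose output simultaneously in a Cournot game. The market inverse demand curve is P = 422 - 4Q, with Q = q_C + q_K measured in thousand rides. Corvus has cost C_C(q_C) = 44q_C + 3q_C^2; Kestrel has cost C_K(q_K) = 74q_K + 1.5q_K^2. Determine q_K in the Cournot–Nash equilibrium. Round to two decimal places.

24.35

Corvus's profit: π_C = (422 - 4Q)q_C - (44q_C + 3q_C²). Setting ∂π_C/∂q_C = 0: 378 - 14q_C - 4(q_K) = 0.
Kestrel's first-order condition: 348 - 11q_K - 4(q_C) = 0.
Best responses: q_C = (378 - 4q_K)/14, q_K = (348 - 4q_C)/11.
Substituting one into the other gives q_C = 461/23 and q_K = 560/23.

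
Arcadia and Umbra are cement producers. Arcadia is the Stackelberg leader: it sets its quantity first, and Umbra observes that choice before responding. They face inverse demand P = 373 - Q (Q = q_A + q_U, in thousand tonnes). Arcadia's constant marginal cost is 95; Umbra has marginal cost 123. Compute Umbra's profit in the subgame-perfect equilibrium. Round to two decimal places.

The follower Umbra best-responds to any q_A: π_U = (373 - Q)q_U - 123q_U.
Setting the follower's marginal profit to zero, 250 - q_A - 2q_U = 0, i.e. q_U = (250 - q_A)/2.
Arcadia substitutes q_U(q_A) into its own profit: π_A = q_A(373 - q_A - (250 - q_A)/2) - 95q_A = (248 - (1/2)q_A)q_A - 95q_A.
Maximising: ∂π_A/∂q_A = 153 - q_A = 0, giving q_A = 153.
Then q_U = (250 - 153)/2 = 97/2.
Price P = 373 - 403/2 = 343/2.
Umbra's profit: (343/2 - 123)·(97/2) = 2352.2500.

2352.25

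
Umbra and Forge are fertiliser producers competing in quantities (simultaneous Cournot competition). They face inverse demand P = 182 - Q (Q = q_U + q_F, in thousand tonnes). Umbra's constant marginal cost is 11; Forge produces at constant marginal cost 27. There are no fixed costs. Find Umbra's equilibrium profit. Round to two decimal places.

3885.44

Umbra's profit: π_U = (182 - Q)q_U - (11q_U). Setting ∂π_U/∂q_U = 0: 171 - 2q_U - (q_F) = 0.
Forge's first-order condition: 155 - 2q_F - (q_U) = 0.
Best responses: q_U = (171 - q_F)/2, q_F = (155 - q_U)/2.
Solving the pair: q_U = 187/3, q_F = 139/3.
Price P = 182 - 326/3 = 220/3.
Umbra's profit: (220/3 - 11)·(187/3) = 3885.4444.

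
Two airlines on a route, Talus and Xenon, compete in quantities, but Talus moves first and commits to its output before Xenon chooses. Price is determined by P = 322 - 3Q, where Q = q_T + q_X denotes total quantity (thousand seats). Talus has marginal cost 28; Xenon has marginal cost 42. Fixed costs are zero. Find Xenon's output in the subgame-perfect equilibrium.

21

Solve by backward induction. Given q_T, the follower Xenon maximises π_X = (322 - 3q_T - 3q_X)q_X - 42q_X.
Setting the follower's marginal profit to zero, 280 - 3q_T - 6q_X = 0, i.e. q_X = (280 - 3q_T)/6.
Talus substitutes q_X(q_T) into its own profit: π_T = q_T(322 - 3q_T - (280 - 3q_T)/2) - 28q_T = (182 - (3/2)q_T)q_T - 28q_T.
Leader FOC: 154 - 3q_T = 0, so q_T = 154/3.
Then q_X = (280 - 3·(154/3))/6 = 21.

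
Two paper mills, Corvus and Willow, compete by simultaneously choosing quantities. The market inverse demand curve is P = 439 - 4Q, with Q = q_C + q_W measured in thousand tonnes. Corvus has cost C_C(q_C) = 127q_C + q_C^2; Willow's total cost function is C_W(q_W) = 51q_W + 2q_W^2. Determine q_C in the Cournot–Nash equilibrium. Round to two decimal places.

Corvus's profit: π_C = (439 - 4Q)q_C - (127q_C + q_C²). Setting ∂π_C/∂q_C = 0: 312 - 10q_C - 4(q_W) = 0.
Willow's profit: π_W = (439 - 4Q)q_W - (51q_W + 2q_W²). Setting ∂π_W/∂q_W = 0: 388 - 12q_W - 4(q_C) = 0.
So q_C = (312 - 4q_W)/10 and q_W = (388 - 4q_C)/12.
Substituting one into the other gives q_C = 274/13 and q_W = 329/13.

21.08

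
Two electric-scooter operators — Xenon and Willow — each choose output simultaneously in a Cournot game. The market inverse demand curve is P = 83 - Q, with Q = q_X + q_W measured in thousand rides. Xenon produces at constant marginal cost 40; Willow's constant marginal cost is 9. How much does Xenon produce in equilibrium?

Xenon's profit: π_X = (83 - Q)q_X - (40q_X). Setting ∂π_X/∂q_X = 0: 43 - 2q_X - (q_W) = 0.
Willow's profit: π_W = (83 - Q)q_W - (9q_W). Setting ∂π_W/∂q_W = 0: 74 - 2q_W - (q_X) = 0.
Rearranging gives the reaction functions q_X = (43 - q_W)/2 and q_W = (74 - q_X)/2.
Solving the pair: q_X = 4, q_W = 35.

4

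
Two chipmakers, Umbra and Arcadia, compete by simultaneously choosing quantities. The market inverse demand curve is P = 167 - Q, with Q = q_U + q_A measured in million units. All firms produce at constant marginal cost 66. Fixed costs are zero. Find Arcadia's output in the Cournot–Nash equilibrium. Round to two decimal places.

Each firm earns π_i = (167 - Q)q_i - 66q_i.
First-order condition (treating rivals' output as given): 101 - 2q_i - q_j = 0.
By symmetry each firm produces the same amount; substituting q_j = q_i yields q_i = 101/3.

33.67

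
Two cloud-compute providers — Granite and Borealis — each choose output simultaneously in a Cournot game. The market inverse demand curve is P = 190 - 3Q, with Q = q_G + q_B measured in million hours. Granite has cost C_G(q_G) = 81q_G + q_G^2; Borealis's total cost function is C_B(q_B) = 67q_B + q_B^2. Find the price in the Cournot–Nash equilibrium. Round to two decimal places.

Granite's profit: π_G = (190 - 3Q)q_G - (81q_G + q_G²). Setting ∂π_G/∂q_G = 0: 109 - 8q_G - 3(q_B) = 0.
Borealis's first-order condition: 123 - 8q_B - 3(q_G) = 0.
Best responses: q_G = (109 - 3q_B)/8, q_B = (123 - 3q_G)/8.
Substituting one into the other gives q_G = 503/55 and q_B = 657/55.
Total output Q = 232/11, so price P = 190 - 3·(232/11) = 1394/11.

126.73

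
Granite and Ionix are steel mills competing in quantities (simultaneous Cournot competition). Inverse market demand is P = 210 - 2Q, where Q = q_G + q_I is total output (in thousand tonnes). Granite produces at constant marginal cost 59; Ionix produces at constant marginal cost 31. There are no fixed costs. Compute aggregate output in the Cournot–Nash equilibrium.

Granite's profit: π_G = (210 - 2Q)q_G - (59q_G). Setting ∂π_G/∂q_G = 0: 151 - 4q_G - 2(q_I) = 0.
Ionix's first-order condition: 179 - 4q_I - 2(q_G) = 0.
So q_G = (151 - 2q_I)/4 and q_I = (179 - 2q_G)/4.
Solving the pair: q_G = 41/2, q_I = 69/2.
Total output Q = 41/2 + 69/2 = 55.

55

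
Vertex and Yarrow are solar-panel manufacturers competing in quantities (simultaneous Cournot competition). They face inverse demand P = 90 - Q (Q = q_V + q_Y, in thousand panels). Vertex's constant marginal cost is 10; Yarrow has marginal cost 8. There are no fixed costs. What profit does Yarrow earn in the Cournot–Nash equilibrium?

784

Vertex's profit: π_V = (90 - Q)q_V - (10q_V). Setting ∂π_V/∂q_V = 0: 80 - 2q_V - (q_Y) = 0.
Yarrow's first-order condition: 82 - 2q_Y - (q_V) = 0.
Best responses: q_V = (80 - q_Y)/2, q_Y = (82 - q_V)/2.
Substituting one into the other gives q_V = 26 and q_Y = 28.
Price P = 90 - 54 = 36.
Yarrow's profit: (36 - 8)·28 = 784.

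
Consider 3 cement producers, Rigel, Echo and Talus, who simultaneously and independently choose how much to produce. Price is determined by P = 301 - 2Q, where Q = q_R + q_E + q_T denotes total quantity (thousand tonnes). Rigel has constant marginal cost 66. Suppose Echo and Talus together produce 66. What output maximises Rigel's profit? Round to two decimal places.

With rivals' combined output fixed at 66, Rigel's profit is π_R = (301 - 2·66 - 2q_R)q_R - (66q_R) = (169 - 2q_R)q_R - (66q_R).
∂π_R/∂q_R = 103 - 4q_R = 0, so q_R = 103/4.

25.75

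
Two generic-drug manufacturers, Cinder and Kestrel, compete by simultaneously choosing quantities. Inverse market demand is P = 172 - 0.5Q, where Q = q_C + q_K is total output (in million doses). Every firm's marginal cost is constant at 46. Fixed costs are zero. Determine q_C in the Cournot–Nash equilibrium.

84

Each firm earns π_i = (172 - 0.5Q)q_i - 46q_i.
First-order condition (treating rivals' output as given): 126 - q_i - (1/2)q_j = 0.
By symmetry each firm produces the same amount; substituting q_j = q_i yields q_i = 126/(3/2) = 84.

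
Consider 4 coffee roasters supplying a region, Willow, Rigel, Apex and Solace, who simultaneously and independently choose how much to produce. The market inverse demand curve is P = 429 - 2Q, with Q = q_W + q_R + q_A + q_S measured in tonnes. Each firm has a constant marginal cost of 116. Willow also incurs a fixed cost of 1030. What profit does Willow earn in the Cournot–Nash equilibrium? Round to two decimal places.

Each firm earns π_i = (429 - 2Q)q_i - 116q_i.
First-order condition (treating rivals' output as given): 313 - 4q_i - 2·Σ_{j≠i} q_j = 0.
With identical firms every q_j equals q_i, so Σ_{j≠i} q_j = 3q_i and 313 = 10q_i, giving q_i = 313/10.
Price P = 429 - 2·(626/5) = 893/5.
Willow's profit: (893/5 - 116)·(313/10) - 1030 = 929.3800.

929.38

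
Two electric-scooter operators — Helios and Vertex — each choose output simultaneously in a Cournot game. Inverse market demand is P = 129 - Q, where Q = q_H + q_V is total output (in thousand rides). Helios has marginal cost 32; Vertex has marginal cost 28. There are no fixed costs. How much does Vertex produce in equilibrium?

Helios's profit: π_H = (129 - Q)q_H - (32q_H). Setting ∂π_H/∂q_H = 0: 97 - 2q_H - (q_V) = 0.
Vertex's first-order condition: 101 - 2q_V - (q_H) = 0.
So q_H = (97 - q_V)/2 and q_V = (101 - q_H)/2.
Solving the pair: q_H = 31, q_V = 35.

35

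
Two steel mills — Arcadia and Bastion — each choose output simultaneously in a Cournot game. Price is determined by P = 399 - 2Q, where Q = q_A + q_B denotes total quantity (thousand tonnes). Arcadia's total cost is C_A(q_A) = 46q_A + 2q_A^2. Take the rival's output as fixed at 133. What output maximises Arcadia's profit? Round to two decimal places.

With the rival's output fixed at 133, Arcadia's profit is π_A = (399 - 2·133 - 2q_A)q_A - (46q_A + 2q_A²) = (133 - 2q_A)q_A - (46q_A + 2q_A²).
∂π_A/∂q_A = 87 - 8q_A = 0, so q_A = 87/8.

10.88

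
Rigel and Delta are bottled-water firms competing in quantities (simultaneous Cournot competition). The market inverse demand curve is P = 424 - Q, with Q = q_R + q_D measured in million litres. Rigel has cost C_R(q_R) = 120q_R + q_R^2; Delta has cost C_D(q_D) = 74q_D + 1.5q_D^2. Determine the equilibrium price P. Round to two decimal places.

304.74

Rigel's profit: π_R = (424 - Q)q_R - (120q_R + q_R²). Setting ∂π_R/∂q_R = 0: 304 - 4q_R - (q_D) = 0.
Delta's profit: π_D = (424 - Q)q_D - (74q_D + (3/2)q_D²). Setting ∂π_D/∂q_D = 0: 350 - 5q_D - (q_R) = 0.
Best responses: q_R = (304 - q_D)/4, q_D = (350 - q_R)/5.
Substituting one into the other gives q_R = 1170/19 and q_D = 1096/19.
Total output Q = 119.2632, so price P = 424 - 119.2632 = 304.7368.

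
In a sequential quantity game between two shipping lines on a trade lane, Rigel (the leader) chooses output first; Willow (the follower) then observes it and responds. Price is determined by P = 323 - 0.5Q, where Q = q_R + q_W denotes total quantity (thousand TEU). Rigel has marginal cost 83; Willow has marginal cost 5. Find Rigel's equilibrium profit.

6561

Solve by backward induction. Given q_R, the follower Willow maximises π_W = (323 - (1/2)q_R - (1/2)q_W)q_W - 5q_W.
∂π_W/∂q_W = 318 - (1/2)q_R - q_W = 0 gives the reaction function q_W = (318 - (1/2)q_R).
The leader anticipates this reaction. Substituting into P = 323 - 0.5Q gives P = 164 - (1/4)q_R, so π_R = (164 - (1/4)q_R)q_R - 83q_R.
Leader FOC: 81 - (1/2)q_R = 0, so q_R = 162.
Then q_W = (318 - (1/2)·162) = 237.
Price P = 323 - (1/2)·399 = 247/2.
Rigel's profit: (247/2 - 83)·162 = 6561.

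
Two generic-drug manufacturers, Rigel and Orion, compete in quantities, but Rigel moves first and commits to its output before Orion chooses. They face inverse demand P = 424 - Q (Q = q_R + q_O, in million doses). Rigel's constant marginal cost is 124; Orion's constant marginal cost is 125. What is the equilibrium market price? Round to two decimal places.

Solve by backward induction. Given q_R, the follower Orion maximises π_O = (424 - q_R - q_O)q_O - 125q_O.
Follower FOC: 299 - q_R - 2q_O = 0, so q_O(q_R) = (299 - q_R)/2.
The leader anticipates this reaction. Substituting into P = 424 - Q gives P = 549/2 - (1/2)q_R, so π_R = (549/2 - (1/2)q_R)q_R - 124q_R.
Leader FOC: 301/2 - q_R = 0, so q_R = 301/2.
Then q_O = (299 - 301/2)/2 = 297/4.
Total output Q = 899/4, so price P = 424 - 899/4 = 797/4.

199.25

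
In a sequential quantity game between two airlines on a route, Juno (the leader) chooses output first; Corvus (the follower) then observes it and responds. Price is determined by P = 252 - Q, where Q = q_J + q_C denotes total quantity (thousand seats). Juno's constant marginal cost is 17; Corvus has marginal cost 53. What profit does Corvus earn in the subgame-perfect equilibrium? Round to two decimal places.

1008.06

Solve by backward induction. Given q_J, the follower Corvus maximises π_C = (252 - q_J - q_C)q_C - 53q_C.
Setting the follower's marginal profit to zero, 199 - q_J - 2q_C = 0, i.e. q_C = (199 - q_J)/2.
Juno substitutes q_C(q_J) into its own profit: π_J = q_J(252 - q_J - (199 - q_J)/2) - 17q_J = (305/2 - (1/2)q_J)q_J - 17q_J.
Maximising: ∂π_J/∂q_J = 271/2 - q_J = 0, giving q_J = 271/2.
Then q_C = (199 - 271/2)/2 = 127/4.
Price P = 252 - 669/4 = 339/4.
Corvus's profit: (339/4 - 53)·(127/4) = 1008.0625.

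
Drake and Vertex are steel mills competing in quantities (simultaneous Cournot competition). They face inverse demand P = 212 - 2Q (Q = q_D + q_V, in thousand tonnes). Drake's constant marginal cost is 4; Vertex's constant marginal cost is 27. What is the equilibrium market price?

81

Drake's profit: π_D = (212 - 2Q)q_D - (4q_D). Setting ∂π_D/∂q_D = 0: 208 - 4q_D - 2(q_V) = 0.
Vertex's first-order condition: 185 - 4q_V - 2(q_D) = 0.
So q_D = (208 - 2q_V)/4 and q_V = (185 - 2q_D)/4.
Solving the pair: q_D = 77/2, q_V = 27.
Total output Q = 131/2, so price P = 212 - 2·(131/2) = 81.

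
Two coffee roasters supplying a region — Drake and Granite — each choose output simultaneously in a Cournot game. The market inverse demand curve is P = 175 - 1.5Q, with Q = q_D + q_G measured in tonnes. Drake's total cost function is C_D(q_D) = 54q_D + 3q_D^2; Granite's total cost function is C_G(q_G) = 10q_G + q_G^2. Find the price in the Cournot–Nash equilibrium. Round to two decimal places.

116.72

Drake's profit: π_D = (175 - 1.5Q)q_D - (54q_D + 3q_D²). Setting ∂π_D/∂q_D = 0: 121 - 9q_D - (3/2)(q_G) = 0.
Granite's first-order condition: 165 - 5q_G - (3/2)(q_D) = 0.
So q_D = (121 - (3/2)q_G)/9 and q_G = (165 - (3/2)q_D)/5.
Substituting one into the other gives q_D = 1430/171 and q_G = 1738/57.
Total output Q = 38.8538, so price P = 175 - (3/2)·38.8538 = 116.7193.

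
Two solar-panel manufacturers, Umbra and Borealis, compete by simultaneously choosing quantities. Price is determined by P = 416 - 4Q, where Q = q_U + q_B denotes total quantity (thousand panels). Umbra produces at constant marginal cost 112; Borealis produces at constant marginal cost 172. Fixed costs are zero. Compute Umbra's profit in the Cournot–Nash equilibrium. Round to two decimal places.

3680.44

Umbra's profit: π_U = (416 - 4Q)q_U - (112q_U). Setting ∂π_U/∂q_U = 0: 304 - 8q_U - 4(q_B) = 0.
Borealis's first-order condition: 244 - 8q_B - 4(q_U) = 0.
Rearranging gives the reaction functions q_U = (304 - 4q_B)/8 and q_B = (244 - 4q_U)/8.
Substituting one into the other gives q_U = 91/3 and q_B = 46/3.
Price P = 416 - 4·(137/3) = 700/3.
Umbra's profit: (700/3 - 112)·(91/3) = 3680.4444.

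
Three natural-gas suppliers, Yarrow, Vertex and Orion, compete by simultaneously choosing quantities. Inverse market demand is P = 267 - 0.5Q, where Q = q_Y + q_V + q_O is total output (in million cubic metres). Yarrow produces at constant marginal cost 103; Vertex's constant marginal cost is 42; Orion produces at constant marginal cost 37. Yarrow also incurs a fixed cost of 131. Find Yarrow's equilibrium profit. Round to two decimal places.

40.13

Yarrow's profit: π_Y = (267 - 0.5Q)q_Y - (103q_Y). Setting ∂π_Y/∂q_Y = 0: 164 - q_Y - (1/2)(q_V + q_O) = 0.
Vertex's profit: π_V = (267 - 0.5Q)q_V - (42q_V). Setting ∂π_V/∂q_V = 0: 225 - q_V - (1/2)(q_Y + q_O) = 0.
Orion's profit: π_O = (267 - 0.5Q)q_O - (37q_O). Setting ∂π_O/∂q_O = 0: 230 - q_O - (1/2)(q_Y + q_V) = 0.
Adding the 3 conditions: 619 − Q − Q = 0, i.e. Q = 619/2.
Back-substituting: q_Y = (164 − 619/4)/(1/2) = 37/2, q_V = (225 − 619/4)/(1/2) = 281/2, q_O = (230 − 619/4)/(1/2) = 301/2.
Price P = 267 - (1/2)·(619/2) = 449/4.
Yarrow's profit: (449/4 - 103)·(37/2) - 131 = 321/8.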